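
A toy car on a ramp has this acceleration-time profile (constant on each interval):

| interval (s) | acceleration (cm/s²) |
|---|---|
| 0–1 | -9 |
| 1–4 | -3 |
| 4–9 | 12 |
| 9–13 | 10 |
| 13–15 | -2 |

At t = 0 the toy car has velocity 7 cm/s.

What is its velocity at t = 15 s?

85 cm/s

Δv equals the area under the a-t graph; then v = v₀ + Δv.
0–1 s: -9 × 1 = -9 cm/s
1–4 s: -3 × 3 = -9 cm/s
4–9 s: 12 × 5 = 60 cm/s
9–13 s: 10 × 4 = 40 cm/s
13–15 s: -2 × 2 = -4 cm/s
Δv = 78 cm/s, so v(15) = 7 + (78) = 85 cm/s.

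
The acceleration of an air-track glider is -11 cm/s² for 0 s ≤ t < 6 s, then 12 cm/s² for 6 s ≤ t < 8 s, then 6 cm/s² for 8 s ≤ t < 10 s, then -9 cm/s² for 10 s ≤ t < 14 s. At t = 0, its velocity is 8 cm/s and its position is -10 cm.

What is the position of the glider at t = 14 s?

On each constant-a segment, Δv = aΔt and Δx = v₀Δt + ½aΔt²; chain segment to segment.
0–6 s: v starts 8 cm/s; Δx = 8·6 + ½·-11·6² = -150 cm; v ends -58 cm/s.
6–8 s: v starts -58 cm/s; Δx = -58·2 + ½·12·2² = -92 cm; v ends -34 cm/s.
8–10 s: v starts -34 cm/s; Δx = -34·2 + ½·6·2² = -56 cm; v ends -22 cm/s.
10–14 s: v starts -22 cm/s; Δx = -22·4 + ½·-9·4² = -160 cm; v ends -58 cm/s.
x(14) = -10 + Σ Δx = -468 cm.

-468 cm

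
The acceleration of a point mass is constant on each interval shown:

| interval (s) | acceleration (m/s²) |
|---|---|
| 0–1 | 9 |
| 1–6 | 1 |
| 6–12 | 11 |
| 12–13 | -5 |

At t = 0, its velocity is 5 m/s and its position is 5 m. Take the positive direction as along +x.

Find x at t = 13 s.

On each constant-a segment, Δv = aΔt and Δx = v₀Δt + ½aΔt²; chain segment to segment.
0–1 s: v starts 5 m/s; Δx = 5·1 + ½·9·1² = 9.5 m; v ends 14 m/s.
1–6 s: v starts 14 m/s; Δx = 14·5 + ½·1·5² = 82.5 m; v ends 19 m/s.
6–12 s: v starts 19 m/s; Δx = 19·6 + ½·11·6² = 312 m; v ends 85 m/s.
12–13 s: v starts 85 m/s; Δx = 85·1 + ½·-5·1² = 82.5 m; v ends 80 m/s.
x(13) = 5 + Σ Δx = 491.5 m.

491.5 m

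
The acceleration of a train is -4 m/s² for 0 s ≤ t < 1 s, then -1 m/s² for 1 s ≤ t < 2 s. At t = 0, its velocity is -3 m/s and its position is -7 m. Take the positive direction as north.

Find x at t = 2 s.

-19.5 m

On each constant-a segment, Δv = aΔt and Δx = v₀Δt + ½aΔt²; chain segment to segment.
0–1 s: v starts -3 m/s; Δx = -3·1 + ½·-4·1² = -5 m; v ends -7 m/s.
1–2 s: v starts -7 m/s; Δx = -7·1 + ½·-1·1² = -7.5 m; v ends -8 m/s.
x(2) = -7 + Σ Δx = -19.5 m.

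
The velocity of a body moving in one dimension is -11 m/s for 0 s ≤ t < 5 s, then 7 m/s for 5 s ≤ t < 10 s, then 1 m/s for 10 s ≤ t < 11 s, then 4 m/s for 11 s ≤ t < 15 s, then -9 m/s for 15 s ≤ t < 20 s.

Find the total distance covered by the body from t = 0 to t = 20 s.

Total distance travelled is ∫|v| dt — sum the magnitudes of each area piece.
0–5 s: |-11| × 5 = 55 m
5–10 s: |7| × 5 = 35 m
10–11 s: |1| × 1 = 1 m
11–15 s: |4| × 4 = 16 m
15–20 s: |-9| × 5 = 45 m
Total distance = 152 m

152 m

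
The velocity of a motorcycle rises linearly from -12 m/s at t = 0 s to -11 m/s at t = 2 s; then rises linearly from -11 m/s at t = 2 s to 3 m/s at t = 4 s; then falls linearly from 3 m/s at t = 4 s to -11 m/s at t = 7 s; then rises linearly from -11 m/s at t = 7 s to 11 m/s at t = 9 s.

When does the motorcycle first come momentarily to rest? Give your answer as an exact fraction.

v changes sign on 2–4 s (from -11 to 3); the graph is linear there, so v = 0 at t = 2 + (11)·(4 − 2)/(3 − -11) = 25/7 s.

t = 25/7 s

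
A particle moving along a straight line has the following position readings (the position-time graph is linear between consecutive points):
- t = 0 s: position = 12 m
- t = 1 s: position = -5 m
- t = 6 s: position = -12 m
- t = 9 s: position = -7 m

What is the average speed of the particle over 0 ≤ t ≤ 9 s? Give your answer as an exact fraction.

Average speed = (total path length)/(elapsed time); on a piecewise-linear x-t graph the path length is Σ|Δx|.
0–1 s: |Δx| = |-5 − 12| = 17 m
1–6 s: |Δx| = |-12 − -5| = 7 m
6–9 s: |Δx| = |-7 − -12| = 5 m
Total path = 29 m; average speed = 29/9 = 29/9 m/s.

29/9 m/s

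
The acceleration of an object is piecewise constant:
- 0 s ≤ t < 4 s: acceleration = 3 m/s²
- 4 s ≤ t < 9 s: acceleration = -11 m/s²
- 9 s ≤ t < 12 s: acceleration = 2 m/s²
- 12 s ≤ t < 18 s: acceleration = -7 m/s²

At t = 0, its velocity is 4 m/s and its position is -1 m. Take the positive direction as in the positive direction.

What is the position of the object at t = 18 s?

On each constant-a segment, Δv = aΔt and Δx = v₀Δt + ½aΔt²; chain segment to segment.
0–4 s: v starts 4 m/s; Δx = 4·4 + ½·3·4² = 40 m; v ends 16 m/s.
4–9 s: v starts 16 m/s; Δx = 16·5 + ½·-11·5² = -57.5 m; v ends -39 m/s.
9–12 s: v starts -39 m/s; Δx = -39·3 + ½·2·3² = -108 m; v ends -33 m/s.
12–18 s: v starts -33 m/s; Δx = -33·6 + ½·-7·6² = -324 m; v ends -75 m/s.
x(18) = -1 + Σ Δx = -450.5 m.

-450.5 m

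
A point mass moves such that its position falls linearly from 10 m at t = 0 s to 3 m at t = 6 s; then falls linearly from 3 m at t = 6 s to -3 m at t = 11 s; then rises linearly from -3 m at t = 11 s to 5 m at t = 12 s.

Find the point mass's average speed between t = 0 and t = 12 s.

Average speed = (total path length)/(elapsed time); on a piecewise-linear x-t graph the path length is Σ|Δx|.
0–6 s: |Δx| = |3 − 10| = 7 m
6–11 s: |Δx| = |-3 − 3| = 6 m
11–12 s: |Δx| = |5 − -3| = 8 m
Total path = 21 m; average speed = 21/12 = 1.75 m/s.

1.75 m/s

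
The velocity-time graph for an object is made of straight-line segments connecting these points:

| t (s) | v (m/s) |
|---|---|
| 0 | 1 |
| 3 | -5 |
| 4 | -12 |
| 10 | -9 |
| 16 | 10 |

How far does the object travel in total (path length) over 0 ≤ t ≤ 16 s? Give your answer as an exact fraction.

2025/19 m

Distance (not displacement) is the total path length: add the absolute areas under v-t.
0–3 s: v = 0 at t = 0.5 s; triangle areas 0.25 + 6.25 = 6.5 m
3–4 s: |½(-5 + -12)(1)| = 8.5 m
4–10 s: |½(-12 + -9)(6)| = 63 m
10–16 s: v = 0 at t = 244/19 s; triangle areas 243/19 + 300/19 = 543/19 m
Total distance = 2025/19 m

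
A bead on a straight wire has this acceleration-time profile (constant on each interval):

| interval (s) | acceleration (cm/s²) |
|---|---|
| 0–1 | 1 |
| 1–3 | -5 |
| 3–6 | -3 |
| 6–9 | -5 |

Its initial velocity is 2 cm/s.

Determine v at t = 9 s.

-31 cm/s

Δv equals the area under the a-t graph; then v = v₀ + Δv.
0–1 s: 1 × 1 = 1 cm/s
1–3 s: -5 × 2 = -10 cm/s
3–6 s: -3 × 3 = -9 cm/s
6–9 s: -5 × 3 = -15 cm/s
Δv = -33 cm/s, so v(9) = 2 + (-33) = -31 cm/s.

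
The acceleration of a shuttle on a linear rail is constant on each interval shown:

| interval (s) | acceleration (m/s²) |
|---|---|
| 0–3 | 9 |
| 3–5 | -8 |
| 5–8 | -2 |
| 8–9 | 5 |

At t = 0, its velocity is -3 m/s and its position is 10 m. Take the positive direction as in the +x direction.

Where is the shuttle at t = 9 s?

93 m

On each constant-a segment, Δv = aΔt and Δx = v₀Δt + ½aΔt²; chain segment to segment.
0–3 s: v starts -3 m/s; Δx = -3·3 + ½·9·3² = 31.5 m; v ends 24 m/s.
3–5 s: v starts 24 m/s; Δx = 24·2 + ½·-8·2² = 32 m; v ends 8 m/s.
5–8 s: v starts 8 m/s; Δx = 8·3 + ½·-2·3² = 15 m; v ends 2 m/s.
8–9 s: v starts 2 m/s; Δx = 2·1 + ½·5·1² = 4.5 m; v ends 7 m/s.
x(9) = 10 + Σ Δx = 93 m.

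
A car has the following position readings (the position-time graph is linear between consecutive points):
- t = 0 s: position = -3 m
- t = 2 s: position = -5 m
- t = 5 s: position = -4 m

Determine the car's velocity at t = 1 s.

-1 m/s

Velocity is the slope of the x-t graph on 0–2 s: (-5 − -3)/(2 − 0) = -1 m/s.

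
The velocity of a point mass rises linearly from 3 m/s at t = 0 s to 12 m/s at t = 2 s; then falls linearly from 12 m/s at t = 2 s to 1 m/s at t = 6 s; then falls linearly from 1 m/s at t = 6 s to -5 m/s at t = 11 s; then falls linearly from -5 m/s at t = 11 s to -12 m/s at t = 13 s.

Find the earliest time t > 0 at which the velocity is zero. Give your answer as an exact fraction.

t = 41/6 s

v changes sign on 6–11 s (from 1 to -5); the graph is linear there, so v = 0 at t = 6 + (-1)·(11 − 6)/(-5 − 1) = 41/6 s.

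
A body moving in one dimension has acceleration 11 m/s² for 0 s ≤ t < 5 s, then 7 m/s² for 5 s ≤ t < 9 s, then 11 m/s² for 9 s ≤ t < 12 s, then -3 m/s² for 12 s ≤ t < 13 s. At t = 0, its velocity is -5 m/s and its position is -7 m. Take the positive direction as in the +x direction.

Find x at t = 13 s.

754.5 m

On each constant-a segment, Δv = aΔt and Δx = v₀Δt + ½aΔt²; chain segment to segment.
0–5 s: v starts -5 m/s; Δx = -5·5 + ½·11·5² = 112.5 m; v ends 50 m/s.
5–9 s: v starts 50 m/s; Δx = 50·4 + ½·7·4² = 256 m; v ends 78 m/s.
9–12 s: v starts 78 m/s; Δx = 78·3 + ½·11·3² = 283.5 m; v ends 111 m/s.
12–13 s: v starts 111 m/s; Δx = 111·1 + ½·-3·1² = 109.5 m; v ends 108 m/s.
x(13) = -7 + Σ Δx = 754.5 m.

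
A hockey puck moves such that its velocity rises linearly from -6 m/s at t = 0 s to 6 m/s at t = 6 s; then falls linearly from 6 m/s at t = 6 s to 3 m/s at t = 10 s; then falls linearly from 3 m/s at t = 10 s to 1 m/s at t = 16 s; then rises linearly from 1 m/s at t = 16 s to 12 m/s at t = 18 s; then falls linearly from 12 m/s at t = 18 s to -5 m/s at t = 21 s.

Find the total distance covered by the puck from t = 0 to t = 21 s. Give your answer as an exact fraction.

2581/34 m

Total distance travelled is ∫|v| dt — sum the magnitudes of each area piece.
0–6 s: v = 0 at t = 3 s; triangle areas 9 + 9 = 18 m
6–10 s: |½(6 + 3)(4)| = 18 m
10–16 s: |½(3 + 1)(6)| = 12 m
16–18 s: |½(1 + 12)(2)| = 13 m
18–21 s: v = 0 at t = 342/17 s; triangle areas 216/17 + 75/34 = 507/34 m
Total distance = 2581/34 m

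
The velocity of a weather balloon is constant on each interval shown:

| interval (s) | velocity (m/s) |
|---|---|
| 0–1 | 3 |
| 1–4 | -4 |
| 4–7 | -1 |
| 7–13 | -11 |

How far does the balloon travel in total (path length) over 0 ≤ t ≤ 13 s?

84 m

Distance (not displacement) is the total path length: add the absolute areas under v-t.
0–1 s: |3| × 1 = 3 m
1–4 s: |-4| × 3 = 12 m
4–7 s: |-1| × 3 = 3 m
7–13 s: |-11| × 6 = 66 m
Total distance = 84 m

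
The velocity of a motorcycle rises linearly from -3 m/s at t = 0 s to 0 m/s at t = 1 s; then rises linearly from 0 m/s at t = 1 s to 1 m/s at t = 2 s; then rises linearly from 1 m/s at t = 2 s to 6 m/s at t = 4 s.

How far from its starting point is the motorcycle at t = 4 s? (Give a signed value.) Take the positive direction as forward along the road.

Displacement is the signed area under the v-t curve.
0–1 s: ½(-3 + 0)(1) = -1.5 m
1–2 s: ½(0 + 1)(1) = 0.5 m
2–4 s: ½(1 + 6)(2) = 7 m
Net displacement = 6 m

6 m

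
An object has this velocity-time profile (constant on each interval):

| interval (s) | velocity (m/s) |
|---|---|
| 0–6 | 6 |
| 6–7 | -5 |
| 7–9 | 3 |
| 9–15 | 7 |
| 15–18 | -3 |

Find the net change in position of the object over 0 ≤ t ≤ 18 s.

Net displacement equals the area under the velocity-time graph (areas below the axis count negative).
0–6 s: 6 × 6 = 36 m
6–7 s: -5 × 1 = -5 m
7–9 s: 3 × 2 = 6 m
9–15 s: 7 × 6 = 42 m
15–18 s: -3 × 3 = -9 m
Net displacement = 70 m

70 m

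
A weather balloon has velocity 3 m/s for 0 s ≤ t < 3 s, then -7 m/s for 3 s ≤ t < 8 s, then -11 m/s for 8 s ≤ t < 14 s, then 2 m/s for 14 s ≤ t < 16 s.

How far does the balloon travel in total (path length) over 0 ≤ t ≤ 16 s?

Distance (not displacement) is the total path length: add the absolute areas under v-t.
0–3 s: |3| × 3 = 9 m
3–8 s: |-7| × 5 = 35 m
8–14 s: |-11| × 6 = 66 m
14–16 s: |2| × 2 = 4 m
Total distance = 114 m

114 m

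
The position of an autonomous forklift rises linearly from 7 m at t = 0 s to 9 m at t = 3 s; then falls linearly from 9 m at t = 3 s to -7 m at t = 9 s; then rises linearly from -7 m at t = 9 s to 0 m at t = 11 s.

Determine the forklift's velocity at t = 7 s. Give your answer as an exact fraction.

Velocity is the slope of the x-t graph on 3–9 s: (-7 − 9)/(9 − 3) = -8/3 m/s.

-8/3 m/s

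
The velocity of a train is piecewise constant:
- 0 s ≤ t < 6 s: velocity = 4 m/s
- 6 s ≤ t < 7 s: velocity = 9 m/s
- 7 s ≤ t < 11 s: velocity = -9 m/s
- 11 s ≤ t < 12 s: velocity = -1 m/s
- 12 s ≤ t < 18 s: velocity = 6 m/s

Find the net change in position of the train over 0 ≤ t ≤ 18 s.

32 m

Displacement is the signed area under the v-t curve.
0–6 s: 4 × 6 = 24 m
6–7 s: 9 × 1 = 9 m
7–11 s: -9 × 4 = -36 m
11–12 s: -1 × 1 = -1 m
12–18 s: 6 × 6 = 36 m
Net displacement = 32 m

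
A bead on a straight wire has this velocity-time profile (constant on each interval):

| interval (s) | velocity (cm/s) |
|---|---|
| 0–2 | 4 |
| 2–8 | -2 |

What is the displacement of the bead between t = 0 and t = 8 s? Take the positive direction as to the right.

Net displacement equals the area under the velocity-time graph (areas below the axis count negative).
0–2 s: 4 × 2 = 8 cm
2–8 s: -2 × 6 = -12 cm
Net displacement = -4 cm

-4 cm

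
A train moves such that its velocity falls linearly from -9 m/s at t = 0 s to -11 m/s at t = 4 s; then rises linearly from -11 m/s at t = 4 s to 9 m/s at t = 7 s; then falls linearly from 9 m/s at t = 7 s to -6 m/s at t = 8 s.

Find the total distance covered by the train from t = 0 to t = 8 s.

Distance (not displacement) is the total path length: add the absolute areas under v-t.
0–4 s: |½(-9 + -11)(4)| = 40 m
4–7 s: v = 0 at t = 5.65 s; triangle areas 9.075 + 6.075 = 15.15 m
7–8 s: v = 0 at t = 7.6 s; triangle areas 2.7 + 1.2 = 3.9 m
Total distance = 59.05 m

59.05 m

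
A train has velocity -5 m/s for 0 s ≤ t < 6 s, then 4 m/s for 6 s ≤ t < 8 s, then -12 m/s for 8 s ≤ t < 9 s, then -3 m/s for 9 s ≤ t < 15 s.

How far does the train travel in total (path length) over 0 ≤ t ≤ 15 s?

Total distance travelled is ∫|v| dt — sum the magnitudes of each area piece.
0–6 s: |-5| × 6 = 30 m
6–8 s: |4| × 2 = 8 m
8–9 s: |-12| × 1 = 12 m
9–15 s: |-3| × 6 = 18 m
Total distance = 68 m

68 m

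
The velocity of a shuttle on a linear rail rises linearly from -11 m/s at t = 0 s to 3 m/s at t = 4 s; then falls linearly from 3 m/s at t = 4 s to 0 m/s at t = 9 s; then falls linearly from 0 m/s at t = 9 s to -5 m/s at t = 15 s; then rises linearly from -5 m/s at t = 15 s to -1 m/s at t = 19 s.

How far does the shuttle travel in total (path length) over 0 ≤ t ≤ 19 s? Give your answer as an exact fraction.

743/14 m

Distance (not displacement) is the total path length: add the absolute areas under v-t.
0–4 s: v = 0 at t = 22/7 s; triangle areas 121/7 + 9/7 = 130/7 m
4–9 s: |½(3 + 0)(5)| = 7.5 m
9–15 s: |½(0 + -5)(6)| = 15 m
15–19 s: |½(-5 + -1)(4)| = 12 m
Total distance = 743/14 m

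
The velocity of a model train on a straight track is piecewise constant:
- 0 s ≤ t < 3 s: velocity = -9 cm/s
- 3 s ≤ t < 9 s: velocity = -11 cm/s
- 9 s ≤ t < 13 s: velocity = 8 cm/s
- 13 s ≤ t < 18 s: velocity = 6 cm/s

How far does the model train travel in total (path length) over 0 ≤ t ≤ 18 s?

Distance (not displacement) is the total path length: add the absolute areas under v-t.
0–3 s: |-9| × 3 = 27 cm
3–9 s: |-11| × 6 = 66 cm
9–13 s: |8| × 4 = 32 cm
13–18 s: |6| × 5 = 30 cm
Total distance = 155 cm

155 cm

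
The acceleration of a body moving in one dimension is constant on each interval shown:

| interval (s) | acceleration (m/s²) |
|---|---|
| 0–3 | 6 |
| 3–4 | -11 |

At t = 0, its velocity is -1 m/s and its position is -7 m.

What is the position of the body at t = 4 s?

On each constant-a segment, Δv = aΔt and Δx = v₀Δt + ½aΔt²; chain segment to segment.
0–3 s: v starts -1 m/s; Δx = -1·3 + ½·6·3² = 24 m; v ends 17 m/s.
3–4 s: v starts 17 m/s; Δx = 17·1 + ½·-11·1² = 11.5 m; v ends 6 m/s.
x(4) = -7 + Σ Δx = 28.5 m.

28.5 m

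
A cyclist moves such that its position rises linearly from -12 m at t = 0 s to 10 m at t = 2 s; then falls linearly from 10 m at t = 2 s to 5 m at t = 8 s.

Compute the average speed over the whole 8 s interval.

3.375 m/s

Average speed = (total path length)/(elapsed time); on a piecewise-linear x-t graph the path length is Σ|Δx|.
0–2 s: |Δx| = |10 − -12| = 22 m
2–8 s: |Δx| = |5 − 10| = 5 m
Total path = 27 m; average speed = 27/8 = 3.375 m/s.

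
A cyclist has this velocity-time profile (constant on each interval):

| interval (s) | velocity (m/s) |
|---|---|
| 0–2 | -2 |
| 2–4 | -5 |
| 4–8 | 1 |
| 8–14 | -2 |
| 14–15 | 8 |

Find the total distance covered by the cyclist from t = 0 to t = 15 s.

Distance (not displacement) is the total path length: add the absolute areas under v-t.
0–2 s: |-2| × 2 = 4 m
2–4 s: |-5| × 2 = 10 m
4–8 s: |1| × 4 = 4 m
8–14 s: |-2| × 6 = 12 m
14–15 s: |8| × 1 = 8 m
Total distance = 38 m

38 m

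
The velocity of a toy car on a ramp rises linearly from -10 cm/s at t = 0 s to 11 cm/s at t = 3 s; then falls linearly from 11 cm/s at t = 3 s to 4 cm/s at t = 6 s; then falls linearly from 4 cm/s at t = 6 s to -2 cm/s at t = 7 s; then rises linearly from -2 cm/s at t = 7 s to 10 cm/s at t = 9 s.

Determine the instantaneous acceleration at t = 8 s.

6 cm/s²

Acceleration is the slope of the v-t graph on 7–9 s: (10 − -2)/(9 − 7) = 6 cm/s².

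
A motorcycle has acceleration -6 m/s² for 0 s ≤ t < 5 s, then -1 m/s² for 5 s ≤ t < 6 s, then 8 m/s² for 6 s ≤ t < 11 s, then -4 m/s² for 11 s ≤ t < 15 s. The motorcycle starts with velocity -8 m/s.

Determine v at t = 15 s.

Δv equals the area under the a-t graph; then v = v₀ + Δv.
0–5 s: -6 × 5 = -30 m/s
5–6 s: -1 × 1 = -1 m/s
6–11 s: 8 × 5 = 40 m/s
11–15 s: -4 × 4 = -16 m/s
Δv = -7 m/s, so v(15) = -8 + (-7) = -15 m/s.

-15 m/s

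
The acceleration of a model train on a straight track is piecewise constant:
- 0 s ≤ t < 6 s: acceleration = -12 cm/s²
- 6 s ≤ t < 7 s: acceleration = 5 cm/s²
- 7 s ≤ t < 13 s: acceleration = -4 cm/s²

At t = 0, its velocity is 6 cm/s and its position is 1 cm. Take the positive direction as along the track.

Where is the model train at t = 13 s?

On each constant-a segment, Δv = aΔt and Δx = v₀Δt + ½aΔt²; chain segment to segment.
0–6 s: v starts 6 cm/s; Δx = 6·6 + ½·-12·6² = -180 cm; v ends -66 cm/s.
6–7 s: v starts -66 cm/s; Δx = -66·1 + ½·5·1² = -63.5 cm; v ends -61 cm/s.
7–13 s: v starts -61 cm/s; Δx = -61·6 + ½·-4·6² = -438 cm; v ends -85 cm/s.
x(13) = 1 + Σ Δx = -680.5 cm.

-680.5 cm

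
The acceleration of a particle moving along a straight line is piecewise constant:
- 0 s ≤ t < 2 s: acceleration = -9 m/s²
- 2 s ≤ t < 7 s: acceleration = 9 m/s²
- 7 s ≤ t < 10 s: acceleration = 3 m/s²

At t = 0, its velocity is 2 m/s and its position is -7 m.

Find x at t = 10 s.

On each constant-a segment, Δv = aΔt and Δx = v₀Δt + ½aΔt²; chain segment to segment.
0–2 s: v starts 2 m/s; Δx = 2·2 + ½·-9·2² = -14 m; v ends -16 m/s.
2–7 s: v starts -16 m/s; Δx = -16·5 + ½·9·5² = 32.5 m; v ends 29 m/s.
7–10 s: v starts 29 m/s; Δx = 29·3 + ½·3·3² = 100.5 m; v ends 38 m/s.
x(10) = -7 + Σ Δx = 112 m.

112 m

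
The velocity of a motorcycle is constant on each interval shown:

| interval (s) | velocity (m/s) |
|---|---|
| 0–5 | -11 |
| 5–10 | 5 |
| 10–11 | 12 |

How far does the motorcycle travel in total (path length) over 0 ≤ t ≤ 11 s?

Distance (not displacement) is the total path length: add the absolute areas under v-t.
0–5 s: |-11| × 5 = 55 m
5–10 s: |5| × 5 = 25 m
10–11 s: |12| × 1 = 12 m
Total distance = 92 m

92 m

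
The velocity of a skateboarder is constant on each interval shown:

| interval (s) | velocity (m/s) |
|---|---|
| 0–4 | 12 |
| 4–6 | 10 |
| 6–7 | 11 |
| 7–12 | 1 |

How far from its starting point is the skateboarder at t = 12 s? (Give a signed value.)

Net displacement equals the area under the velocity-time graph (areas below the axis count negative).
0–4 s: 12 × 4 = 48 m
4–6 s: 10 × 2 = 20 m
6–7 s: 11 × 1 = 11 m
7–12 s: 1 × 5 = 5 m
Net displacement = 84 m

84 m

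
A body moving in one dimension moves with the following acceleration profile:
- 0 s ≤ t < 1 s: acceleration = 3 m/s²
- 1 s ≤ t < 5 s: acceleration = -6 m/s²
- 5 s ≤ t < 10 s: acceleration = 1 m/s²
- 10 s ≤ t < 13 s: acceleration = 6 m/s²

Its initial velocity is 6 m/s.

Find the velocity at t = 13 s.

Δv equals the area under the a-t graph; then v = v₀ + Δv.
0–1 s: 3 × 1 = 3 m/s
1–5 s: -6 × 4 = -24 m/s
5–10 s: 1 × 5 = 5 m/s
10–13 s: 6 × 3 = 18 m/s
Δv = 2 m/s, so v(13) = 6 + (2) = 8 m/s.

8 m/s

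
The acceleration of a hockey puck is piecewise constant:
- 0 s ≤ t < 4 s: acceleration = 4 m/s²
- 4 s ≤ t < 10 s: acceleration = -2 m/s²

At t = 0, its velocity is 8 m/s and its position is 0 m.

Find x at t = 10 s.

On each constant-a segment, Δv = aΔt and Δx = v₀Δt + ½aΔt²; chain segment to segment.
0–4 s: v starts 8 m/s; Δx = 8·4 + ½·4·4² = 64 m; v ends 24 m/s.
4–10 s: v starts 24 m/s; Δx = 24·6 + ½·-2·6² = 108 m; v ends 12 m/s.
x(10) = 0 + Σ Δx = 172 m.

172 m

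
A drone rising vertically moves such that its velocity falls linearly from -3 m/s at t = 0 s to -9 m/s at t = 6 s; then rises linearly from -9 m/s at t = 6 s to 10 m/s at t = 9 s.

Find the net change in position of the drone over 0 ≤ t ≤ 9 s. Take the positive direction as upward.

-34.5 m

Displacement is the signed area under the v-t curve.
0–6 s: ½(-3 + -9)(6) = -36 m
6–9 s: ½(-9 + 10)(3) = 1.5 m
Net displacement = -34.5 m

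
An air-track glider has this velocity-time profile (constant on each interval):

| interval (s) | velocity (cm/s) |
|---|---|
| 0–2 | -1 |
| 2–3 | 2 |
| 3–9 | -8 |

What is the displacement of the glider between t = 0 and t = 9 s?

Net displacement equals the area under the velocity-time graph (areas below the axis count negative).
0–2 s: -1 × 2 = -2 cm
2–3 s: 2 × 1 = 2 cm
3–9 s: -8 × 6 = -48 cm
Net displacement = -48 cm

-48 cm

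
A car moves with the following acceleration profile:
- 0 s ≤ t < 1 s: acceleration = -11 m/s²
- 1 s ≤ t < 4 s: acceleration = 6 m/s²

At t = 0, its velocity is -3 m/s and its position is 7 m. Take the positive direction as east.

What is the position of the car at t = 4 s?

-16.5 m

On each constant-a segment, Δv = aΔt and Δx = v₀Δt + ½aΔt²; chain segment to segment.
0–1 s: v starts -3 m/s; Δx = -3·1 + ½·-11·1² = -8.5 m; v ends -14 m/s.
1–4 s: v starts -14 m/s; Δx = -14·3 + ½·6·3² = -15 m; v ends 4 m/s.
x(4) = 7 + Σ Δx = -16.5 m.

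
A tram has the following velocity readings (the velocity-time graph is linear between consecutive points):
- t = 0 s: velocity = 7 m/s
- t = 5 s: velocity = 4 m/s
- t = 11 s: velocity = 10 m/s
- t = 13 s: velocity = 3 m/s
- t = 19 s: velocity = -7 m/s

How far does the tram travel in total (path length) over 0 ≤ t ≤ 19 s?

99.9 m

Total distance travelled is ∫|v| dt — sum the magnitudes of each area piece.
0–5 s: |½(7 + 4)(5)| = 27.5 m
5–11 s: |½(4 + 10)(6)| = 42 m
11–13 s: |½(10 + 3)(2)| = 13 m
13–19 s: v = 0 at t = 14.8 s; triangle areas 2.7 + 14.7 = 17.4 m
Total distance = 99.9 m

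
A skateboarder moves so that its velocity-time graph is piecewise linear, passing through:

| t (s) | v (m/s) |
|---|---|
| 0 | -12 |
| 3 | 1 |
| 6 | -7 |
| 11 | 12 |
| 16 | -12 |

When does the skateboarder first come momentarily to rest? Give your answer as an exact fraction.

v changes sign on 0–3 s (from -12 to 1); the graph is linear there, so v = 0 at t = 0 + (12)·(3 − 0)/(1 − -12) = 36/13 s.

t = 36/13 s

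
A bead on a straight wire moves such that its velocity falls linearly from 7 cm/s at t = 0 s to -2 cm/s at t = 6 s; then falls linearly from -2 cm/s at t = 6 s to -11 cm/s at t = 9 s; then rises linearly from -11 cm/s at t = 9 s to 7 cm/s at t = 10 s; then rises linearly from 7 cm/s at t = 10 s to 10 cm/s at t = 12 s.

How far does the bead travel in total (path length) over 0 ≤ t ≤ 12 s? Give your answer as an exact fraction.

Total distance travelled is ∫|v| dt — sum the magnitudes of each area piece.
0–6 s: v = 0 at t = 14/3 s; triangle areas 49/3 + 4/3 = 53/3 cm
6–9 s: |½(-2 + -11)(3)| = 19.5 cm
9–10 s: v = 0 at t = 173/18 s; triangle areas 121/36 + 49/36 = 85/18 cm
10–12 s: |½(7 + 10)(2)| = 17 cm
Total distance = 530/9 cm

530/9 cm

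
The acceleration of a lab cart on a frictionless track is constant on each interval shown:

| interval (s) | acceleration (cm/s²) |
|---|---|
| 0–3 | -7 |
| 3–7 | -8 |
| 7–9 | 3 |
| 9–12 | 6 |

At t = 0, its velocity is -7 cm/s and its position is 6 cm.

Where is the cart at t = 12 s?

-471.5 cm

On each constant-a segment, Δv = aΔt and Δx = v₀Δt + ½aΔt²; chain segment to segment.
0–3 s: v starts -7 cm/s; Δx = -7·3 + ½·-7·3² = -52.5 cm; v ends -28 cm/s.
3–7 s: v starts -28 cm/s; Δx = -28·4 + ½·-8·4² = -176 cm; v ends -60 cm/s.
7–9 s: v starts -60 cm/s; Δx = -60·2 + ½·3·2² = -114 cm; v ends -54 cm/s.
9–12 s: v starts -54 cm/s; Δx = -54·3 + ½·6·3² = -135 cm; v ends -36 cm/s.
x(12) = 6 + Σ Δx = -471.5 cm.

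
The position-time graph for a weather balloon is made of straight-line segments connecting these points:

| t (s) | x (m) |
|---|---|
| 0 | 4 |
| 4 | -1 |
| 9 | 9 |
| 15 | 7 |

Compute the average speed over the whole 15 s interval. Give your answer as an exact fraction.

17/15 m/s

Average speed = (total path length)/(elapsed time); on a piecewise-linear x-t graph the path length is Σ|Δx|.
0–4 s: |Δx| = |-1 − 4| = 5 m
4–9 s: |Δx| = |9 − -1| = 10 m
9–15 s: |Δx| = |7 − 9| = 2 m
Total path = 17 m; average speed = 17/15 = 17/15 m/s.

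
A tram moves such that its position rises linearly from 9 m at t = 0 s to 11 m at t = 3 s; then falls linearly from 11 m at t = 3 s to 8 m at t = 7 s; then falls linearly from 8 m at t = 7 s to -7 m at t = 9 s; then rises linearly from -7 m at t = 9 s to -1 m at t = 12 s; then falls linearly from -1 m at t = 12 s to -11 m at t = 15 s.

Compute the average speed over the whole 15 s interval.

Average speed = (total path length)/(elapsed time); on a piecewise-linear x-t graph the path length is Σ|Δx|.
0–3 s: |Δx| = |11 − 9| = 2 m
3–7 s: |Δx| = |8 − 11| = 3 m
7–9 s: |Δx| = |-7 − 8| = 15 m
9–12 s: |Δx| = |-1 − -7| = 6 m
12–15 s: |Δx| = |-11 − -1| = 10 m
Total path = 36 m; average speed = 36/15 = 2.4 m/s.

2.4 m/s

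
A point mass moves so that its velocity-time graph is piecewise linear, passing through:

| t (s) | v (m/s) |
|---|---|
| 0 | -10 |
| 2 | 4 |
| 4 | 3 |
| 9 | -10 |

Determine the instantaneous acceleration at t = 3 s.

Acceleration is the slope of the v-t graph on 2–4 s: (3 − 4)/(4 − 2) = -0.5 m/s².

-0.5 m/s²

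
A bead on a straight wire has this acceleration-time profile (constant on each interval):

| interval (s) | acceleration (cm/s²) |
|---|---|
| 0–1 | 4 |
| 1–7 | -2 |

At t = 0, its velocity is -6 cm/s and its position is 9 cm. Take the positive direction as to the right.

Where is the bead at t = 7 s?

-43 cm

On each constant-a segment, Δv = aΔt and Δx = v₀Δt + ½aΔt²; chain segment to segment.
0–1 s: v starts -6 cm/s; Δx = -6·1 + ½·4·1² = -4 cm; v ends -2 cm/s.
1–7 s: v starts -2 cm/s; Δx = -2·6 + ½·-2·6² = -48 cm; v ends -14 cm/s.
x(7) = 9 + Σ Δx = -43 cm.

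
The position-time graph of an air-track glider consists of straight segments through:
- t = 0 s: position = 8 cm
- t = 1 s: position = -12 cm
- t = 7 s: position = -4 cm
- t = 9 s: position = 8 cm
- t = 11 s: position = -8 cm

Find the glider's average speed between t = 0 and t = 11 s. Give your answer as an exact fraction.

Average speed = (total path length)/(elapsed time); on a piecewise-linear x-t graph the path length is Σ|Δx|.
0–1 s: |Δx| = |-12 − 8| = 20 cm
1–7 s: |Δx| = |-4 − -12| = 8 cm
7–9 s: |Δx| = |8 − -4| = 12 cm
9–11 s: |Δx| = |-8 − 8| = 16 cm
Total path = 56 cm; average speed = 56/11 = 56/11 cm/s.

56/11 cm/s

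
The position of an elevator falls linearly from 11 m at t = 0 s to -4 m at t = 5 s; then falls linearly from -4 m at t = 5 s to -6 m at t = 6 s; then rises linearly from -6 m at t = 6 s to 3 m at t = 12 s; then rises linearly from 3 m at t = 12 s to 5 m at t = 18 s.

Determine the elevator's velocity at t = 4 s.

Velocity is the slope of the x-t graph on 0–5 s: (-4 − 11)/(5 − 0) = -3 m/s.

-3 m/s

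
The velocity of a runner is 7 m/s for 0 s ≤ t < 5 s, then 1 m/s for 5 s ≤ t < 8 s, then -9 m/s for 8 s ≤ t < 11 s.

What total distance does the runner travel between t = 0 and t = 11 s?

Total distance travelled is ∫|v| dt — sum the magnitudes of each area piece.
0–5 s: |7| × 5 = 35 m
5–8 s: |1| × 3 = 3 m
8–11 s: |-9| × 3 = 27 m
Total distance = 65 m

65 m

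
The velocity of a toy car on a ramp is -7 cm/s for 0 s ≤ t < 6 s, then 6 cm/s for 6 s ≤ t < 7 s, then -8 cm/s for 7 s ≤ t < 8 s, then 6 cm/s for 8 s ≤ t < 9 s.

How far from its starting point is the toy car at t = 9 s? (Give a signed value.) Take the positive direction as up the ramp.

-38 cm

Net displacement equals the area under the velocity-time graph (areas below the axis count negative).
0–6 s: -7 × 6 = -42 cm
6–7 s: 6 × 1 = 6 cm
7–8 s: -8 × 1 = -8 cm
8–9 s: 6 × 1 = 6 cm
Net displacement = -38 cm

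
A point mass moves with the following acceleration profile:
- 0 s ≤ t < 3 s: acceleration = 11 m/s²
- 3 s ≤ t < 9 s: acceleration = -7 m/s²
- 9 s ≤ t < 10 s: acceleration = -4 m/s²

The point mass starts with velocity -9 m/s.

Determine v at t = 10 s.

Δv equals the area under the a-t graph; then v = v₀ + Δv.
0–3 s: 11 × 3 = 33 m/s
3–9 s: -7 × 6 = -42 m/s
9–10 s: -4 × 1 = -4 m/s
Δv = -13 m/s, so v(10) = -9 + (-13) = -22 m/s.

-22 m/s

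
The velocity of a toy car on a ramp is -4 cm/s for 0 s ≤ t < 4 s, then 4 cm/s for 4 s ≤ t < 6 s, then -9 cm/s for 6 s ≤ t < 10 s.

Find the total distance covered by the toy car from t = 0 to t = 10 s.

60 cm

Distance (not displacement) is the total path length: add the absolute areas under v-t.
0–4 s: |-4| × 4 = 16 cm
4–6 s: |4| × 2 = 8 cm
6–10 s: |-9| × 4 = 36 cm
Total distance = 60 cm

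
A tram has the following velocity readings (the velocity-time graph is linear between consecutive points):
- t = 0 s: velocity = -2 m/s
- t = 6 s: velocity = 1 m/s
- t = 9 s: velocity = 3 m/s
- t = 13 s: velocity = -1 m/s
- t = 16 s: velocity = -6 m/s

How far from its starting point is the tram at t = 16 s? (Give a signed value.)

-3.5 m

Net displacement equals the area under the velocity-time graph (areas below the axis count negative).
0–6 s: ½(-2 + 1)(6) = -3 m
6–9 s: ½(1 + 3)(3) = 6 m
9–13 s: ½(3 + -1)(4) = 4 m
13–16 s: ½(-1 + -6)(3) = -10.5 m
Net displacement = -3.5 m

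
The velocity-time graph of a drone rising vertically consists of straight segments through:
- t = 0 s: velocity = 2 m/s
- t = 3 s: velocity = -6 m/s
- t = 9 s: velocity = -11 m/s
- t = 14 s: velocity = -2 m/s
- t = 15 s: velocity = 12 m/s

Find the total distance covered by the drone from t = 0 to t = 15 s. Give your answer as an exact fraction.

674/7 m

Distance (not displacement) is the total path length: add the absolute areas under v-t.
0–3 s: v = 0 at t = 0.75 s; triangle areas 0.75 + 6.75 = 7.5 m
3–9 s: |½(-6 + -11)(6)| = 51 m
9–14 s: |½(-11 + -2)(5)| = 32.5 m
14–15 s: v = 0 at t = 99/7 s; triangle areas 1/7 + 36/7 = 37/7 m
Total distance = 674/7 m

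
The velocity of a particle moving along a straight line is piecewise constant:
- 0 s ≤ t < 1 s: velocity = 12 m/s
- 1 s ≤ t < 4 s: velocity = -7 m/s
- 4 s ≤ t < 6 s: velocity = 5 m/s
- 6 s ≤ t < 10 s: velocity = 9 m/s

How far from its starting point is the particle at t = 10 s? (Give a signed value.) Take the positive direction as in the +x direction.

Net displacement equals the area under the velocity-time graph (areas below the axis count negative).
0–1 s: 12 × 1 = 12 m
1–4 s: -7 × 3 = -21 m
4–6 s: 5 × 2 = 10 m
6–10 s: 9 × 4 = 36 m
Net displacement = 37 m

37 m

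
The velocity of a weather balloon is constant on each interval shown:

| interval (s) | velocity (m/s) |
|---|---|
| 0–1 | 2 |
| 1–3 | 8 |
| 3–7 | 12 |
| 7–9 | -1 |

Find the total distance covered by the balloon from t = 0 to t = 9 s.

Distance (not displacement) is the total path length: add the absolute areas under v-t.
0–1 s: |2| × 1 = 2 m
1–3 s: |8| × 2 = 16 m
3–7 s: |12| × 4 = 48 m
7–9 s: |-1| × 2 = 2 m
Total distance = 68 m

68 m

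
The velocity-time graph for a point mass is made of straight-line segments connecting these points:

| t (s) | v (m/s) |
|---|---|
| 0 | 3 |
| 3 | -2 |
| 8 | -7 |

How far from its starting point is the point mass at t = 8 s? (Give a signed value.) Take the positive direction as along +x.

-21 m

Displacement is the signed area under the v-t curve.
0–3 s: ½(3 + -2)(3) = 1.5 m
3–8 s: ½(-2 + -7)(5) = -22.5 m
Net displacement = -21 m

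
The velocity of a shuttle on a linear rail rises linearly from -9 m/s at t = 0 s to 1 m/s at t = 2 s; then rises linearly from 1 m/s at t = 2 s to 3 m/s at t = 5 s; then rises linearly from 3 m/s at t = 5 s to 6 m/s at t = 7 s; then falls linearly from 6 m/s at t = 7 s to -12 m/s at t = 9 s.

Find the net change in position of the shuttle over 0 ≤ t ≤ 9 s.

1 m

Displacement is the signed area under the v-t curve.
0–2 s: ½(-9 + 1)(2) = -8 m
2–5 s: ½(1 + 3)(3) = 6 m
5–7 s: ½(3 + 6)(2) = 9 m
7–9 s: ½(6 + -12)(2) = -6 m
Net displacement = 1 m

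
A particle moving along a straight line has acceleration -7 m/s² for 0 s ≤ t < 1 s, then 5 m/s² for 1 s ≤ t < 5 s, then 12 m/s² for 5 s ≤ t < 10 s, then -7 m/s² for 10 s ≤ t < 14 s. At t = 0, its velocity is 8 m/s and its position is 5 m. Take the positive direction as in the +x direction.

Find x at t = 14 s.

576.5 m

On each constant-a segment, Δv = aΔt and Δx = v₀Δt + ½aΔt²; chain segment to segment.
0–1 s: v starts 8 m/s; Δx = 8·1 + ½·-7·1² = 4.5 m; v ends 1 m/s.
1–5 s: v starts 1 m/s; Δx = 1·4 + ½·5·4² = 44 m; v ends 21 m/s.
5–10 s: v starts 21 m/s; Δx = 21·5 + ½·12·5² = 255 m; v ends 81 m/s.
10–14 s: v starts 81 m/s; Δx = 81·4 + ½·-7·4² = 268 m; v ends 53 m/s.
x(14) = 5 + Σ Δx = 576.5 m.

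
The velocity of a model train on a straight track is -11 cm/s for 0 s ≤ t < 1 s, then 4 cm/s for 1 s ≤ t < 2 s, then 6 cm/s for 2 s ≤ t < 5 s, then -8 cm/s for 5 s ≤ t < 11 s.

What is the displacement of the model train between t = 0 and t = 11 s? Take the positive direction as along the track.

Net displacement equals the area under the velocity-time graph (areas below the axis count negative).
0–1 s: -11 × 1 = -11 cm
1–2 s: 4 × 1 = 4 cm
2–5 s: 6 × 3 = 18 cm
5–11 s: -8 × 6 = -48 cm
Net displacement = -37 cm

-37 cm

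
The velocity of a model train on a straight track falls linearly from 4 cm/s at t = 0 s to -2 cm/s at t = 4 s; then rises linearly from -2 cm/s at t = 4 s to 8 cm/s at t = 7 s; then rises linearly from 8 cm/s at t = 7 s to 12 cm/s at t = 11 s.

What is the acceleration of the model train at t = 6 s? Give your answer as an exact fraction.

10/3 cm/s²

Acceleration is the slope of the v-t graph on 4–7 s: (8 − -2)/(7 − 4) = 10/3 cm/s².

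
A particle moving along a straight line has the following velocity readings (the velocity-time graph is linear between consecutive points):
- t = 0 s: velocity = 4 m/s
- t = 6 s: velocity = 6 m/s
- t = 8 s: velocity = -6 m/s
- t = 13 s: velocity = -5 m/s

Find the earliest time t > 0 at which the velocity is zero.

v changes sign on 6–8 s (from 6 to -6); the graph is linear there, so v = 0 at t = 6 + (-6)·(8 − 6)/(-6 − 6) = 7 s.

t = 7 s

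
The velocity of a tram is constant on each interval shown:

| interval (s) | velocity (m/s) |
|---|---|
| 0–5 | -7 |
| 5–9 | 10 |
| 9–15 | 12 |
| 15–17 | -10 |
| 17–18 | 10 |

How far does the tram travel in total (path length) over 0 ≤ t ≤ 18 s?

177 m

Total distance travelled is ∫|v| dt — sum the magnitudes of each area piece.
0–5 s: |-7| × 5 = 35 m
5–9 s: |10| × 4 = 40 m
9–15 s: |12| × 6 = 72 m
15–17 s: |-10| × 2 = 20 m
17–18 s: |10| × 1 = 10 m
Total distance = 177 m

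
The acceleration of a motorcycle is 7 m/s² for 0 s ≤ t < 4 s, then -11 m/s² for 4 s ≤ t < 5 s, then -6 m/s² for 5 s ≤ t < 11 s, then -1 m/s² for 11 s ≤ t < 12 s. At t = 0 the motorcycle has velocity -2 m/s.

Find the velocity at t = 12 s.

Δv equals the area under the a-t graph; then v = v₀ + Δv.
0–4 s: 7 × 4 = 28 m/s
4–5 s: -11 × 1 = -11 m/s
5–11 s: -6 × 6 = -36 m/s
11–12 s: -1 × 1 = -1 m/s
Δv = -20 m/s, so v(12) = -2 + (-20) = -22 m/s.

-22 m/s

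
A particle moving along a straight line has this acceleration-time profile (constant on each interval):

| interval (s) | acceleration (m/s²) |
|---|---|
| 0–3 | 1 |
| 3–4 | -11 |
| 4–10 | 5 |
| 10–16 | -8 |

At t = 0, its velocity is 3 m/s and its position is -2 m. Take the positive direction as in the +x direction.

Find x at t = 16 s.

78 m

On each constant-a segment, Δv = aΔt and Δx = v₀Δt + ½aΔt²; chain segment to segment.
0–3 s: v starts 3 m/s; Δx = 3·3 + ½·1·3² = 13.5 m; v ends 6 m/s.
3–4 s: v starts 6 m/s; Δx = 6·1 + ½·-11·1² = 0.5 m; v ends -5 m/s.
4–10 s: v starts -5 m/s; Δx = -5·6 + ½·5·6² = 60 m; v ends 25 m/s.
10–16 s: v starts 25 m/s; Δx = 25·6 + ½·-8·6² = 6 m; v ends -23 m/s.
x(16) = -2 + Σ Δx = 78 m.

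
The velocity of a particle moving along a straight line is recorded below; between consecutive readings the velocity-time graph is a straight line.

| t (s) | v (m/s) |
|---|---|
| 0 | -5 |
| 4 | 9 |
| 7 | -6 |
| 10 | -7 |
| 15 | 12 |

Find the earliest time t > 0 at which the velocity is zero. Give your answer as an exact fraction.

v changes sign on 0–4 s (from -5 to 9); the graph is linear there, so v = 0 at t = 0 + (5)·(4 − 0)/(9 − -5) = 10/7 s.

t = 10/7 s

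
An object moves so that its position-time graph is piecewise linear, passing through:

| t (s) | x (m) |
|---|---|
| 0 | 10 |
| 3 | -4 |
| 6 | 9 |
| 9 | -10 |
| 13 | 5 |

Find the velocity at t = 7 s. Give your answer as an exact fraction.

-19/3 m/s

Velocity is the slope of the x-t graph on 6–9 s: (-10 − 9)/(9 − 6) = -19/3 m/s.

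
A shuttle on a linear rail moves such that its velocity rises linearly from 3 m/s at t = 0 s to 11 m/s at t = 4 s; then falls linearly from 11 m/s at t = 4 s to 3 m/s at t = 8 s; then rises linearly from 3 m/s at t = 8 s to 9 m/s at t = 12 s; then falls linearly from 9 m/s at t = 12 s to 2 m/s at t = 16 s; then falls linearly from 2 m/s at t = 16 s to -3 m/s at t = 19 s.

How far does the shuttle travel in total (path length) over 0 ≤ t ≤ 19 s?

Distance (not displacement) is the total path length: add the absolute areas under v-t.
0–4 s: |½(3 + 11)(4)| = 28 m
4–8 s: |½(11 + 3)(4)| = 28 m
8–12 s: |½(3 + 9)(4)| = 24 m
12–16 s: |½(9 + 2)(4)| = 22 m
16–19 s: v = 0 at t = 17.2 s; triangle areas 1.2 + 2.7 = 3.9 m
Total distance = 105.9 m

105.9 m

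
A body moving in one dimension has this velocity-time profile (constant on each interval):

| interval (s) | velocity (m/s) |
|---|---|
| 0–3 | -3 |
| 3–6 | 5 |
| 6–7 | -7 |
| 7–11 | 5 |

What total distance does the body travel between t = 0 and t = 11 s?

51 m

Total distance travelled is ∫|v| dt — sum the magnitudes of each area piece.
0–3 s: |-3| × 3 = 9 m
3–6 s: |5| × 3 = 15 m
6–7 s: |-7| × 1 = 7 m
7–11 s: |5| × 4 = 20 m
Total distance = 51 m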